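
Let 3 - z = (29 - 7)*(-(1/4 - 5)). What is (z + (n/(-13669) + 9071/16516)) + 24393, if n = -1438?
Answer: 5484128862473/225757204 ≈ 24292.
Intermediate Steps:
z = -203/2 (z = 3 - (29 - 7)*(-(1/4 - 5)) = 3 - 22*(-(1*(1/4) - 5)) = 3 - 22*(-(1/4 - 5)) = 3 - 22*(-1*(-19/4)) = 3 - 22*19/4 = 3 - 1*209/2 = 3 - 209/2 = -203/2 ≈ -101.50)
(z + (n/(-13669) + 9071/16516)) + 24393 = (-203/2 + (-1438/(-13669) + 9071/16516)) + 24393 = (-203/2 + (-1438*(-1/13669) + 9071*(1/16516))) + 24393 = (-203/2 + (1438/13669 + 9071/16516)) + 24393 = (-203/2 + 147741507/225757204) + 24393 = -22766614699/225757204 + 24393 = 5484128862473/225757204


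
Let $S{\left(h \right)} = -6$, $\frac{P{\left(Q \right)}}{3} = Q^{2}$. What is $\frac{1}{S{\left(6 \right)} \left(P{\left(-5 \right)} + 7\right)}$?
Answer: $- \frac{1}{492} \approx -0.0020325$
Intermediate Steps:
$P{\left(Q \right)} = 3 Q^{2}$
$\frac{1}{S{\left(6 \right)} \left(P{\left(-5 \right)} + 7\right)} = \frac{1}{\left(-6\right) \left(3 \left(-5\right)^{2} + 7\right)} = \frac{1}{\left(-6\right) \left(3 \cdot 25 + 7\right)} = \frac{1}{\left(-6\right) \left(75 + 7\right)} = \frac{1}{\left(-6\right) 82} = \frac{1}{-492} = - \frac{1}{492}$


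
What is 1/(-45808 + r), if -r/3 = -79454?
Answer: 1/192554 ≈ 5.1933e-6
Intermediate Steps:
r = 238362 (r = -3*(-79454) = 238362)
1/(-45808 + r) = 1/(-45808 + 238362) = 1/192554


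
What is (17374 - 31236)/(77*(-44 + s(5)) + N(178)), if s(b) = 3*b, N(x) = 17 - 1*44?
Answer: 6931/1130 ≈ 6.1336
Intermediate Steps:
N(x) = -27 (N(x) = 17 - 44 = -27)
(17374 - 31236)/(77*(-44 + s(5)) + N(178)) = (17374 - 31236)/(77*(-44 + 3*5) - 27) = -13862/(77*(-44 + 15) - 27) = -13862/(77*(-29) - 27) = -13862/(-2233 - 27) = -13862/(-2260) = -13862*(-1/2260) = 6931/1130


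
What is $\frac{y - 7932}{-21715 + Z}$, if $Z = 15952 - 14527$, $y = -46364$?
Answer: $\frac{27148}{10145} \approx 2.676$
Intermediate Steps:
$Z = 1425$
$\frac{y - 7932}{-21715 + Z} = \frac{-46364 - 7932}{-21715 + 1425} = - \frac{54296}{-20290} = \left(-54296\right) \left(- \frac{1}{20290}\right) = \frac{27148}{10145}$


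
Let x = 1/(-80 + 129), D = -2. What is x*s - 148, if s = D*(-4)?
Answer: -7244/49 ≈ -147.84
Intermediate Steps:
x = 1/49 ≈ 0.020408
s = 8 (s = -2*(-4) = 8)
x*s - 148 = (1/49)*8 - 148 = 8/49 - 148 = -7244/49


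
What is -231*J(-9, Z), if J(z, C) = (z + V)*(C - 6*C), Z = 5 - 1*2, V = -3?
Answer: -41580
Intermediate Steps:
Z = 3 (Z = 5 - 2 = 3)
J(z, C) = -5*C*(-3 + z) (J(z, C) = (z - 3)*(C - 6*C) = (-3 + z)*(-5*C) = -5*C*(-3 + z))
-231*J(-9, Z) = -231*5*3*(3 - 1*(-9)) = -231*5*3*(3 + 9) = -231*5*3*12 = -231*180 = -1*41580 = -41580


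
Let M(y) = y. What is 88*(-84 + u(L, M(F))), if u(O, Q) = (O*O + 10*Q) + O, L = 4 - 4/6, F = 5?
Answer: -15488/9 ≈ -1720.9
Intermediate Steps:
L = 10/3 (L = 4 - 4/6 = 4 - 1*⅔ = 4 - ⅔ = 10/3 ≈ 3.3333)
u(O, Q) = O + O² + 10*Q (u(O, Q) = (O² + 10*Q) + O = O + O² + 10*Q)
88*(-84 + u(L, M(F))) = 88*(-84 + (10/3 + (10/3)² + 10*5)) = 88*(-84 + (10/3 + 100/9 + 50)) = 88*(-84 + 580/9) = 88*(-176/9) = -15488/9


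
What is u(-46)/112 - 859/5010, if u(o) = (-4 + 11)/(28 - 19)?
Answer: -19781/120240 ≈ -0.16451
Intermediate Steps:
u(o) = 7/9
u(-46)/112 - 859/5010 = (7/9)/112 - 859/5010 = (7/9)*(1/112) - 859*1/5010 = 1/144 - 859/5010 = -19781/120240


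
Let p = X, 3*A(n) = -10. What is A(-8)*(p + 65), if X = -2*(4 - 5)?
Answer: -670/3 ≈ -223.33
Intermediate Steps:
A(n) = -10/3 (A(n) = (⅓)*(-10) = -10/3)
X = 2 (X = -2*(-1) = 2)
p = 2
A(-8)*(p + 65) = -10*(2 + 65)/3 = -10/3*67 = -670/3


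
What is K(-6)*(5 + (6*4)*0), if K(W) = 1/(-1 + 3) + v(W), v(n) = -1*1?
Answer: -5/2 ≈ -2.5000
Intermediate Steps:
v(n) = -1
K(W) = -½ (K(W) = 1/(-1 + 3) - 1 = 1/2 - 1 = ½ - 1 = -½)
K(-6)*(5 + (6*4)*0) = -(5 + (6*4)*0)/2 = -(5 + 24*0)/2 = -(5 + 0)/2 = -½*5 = -5/2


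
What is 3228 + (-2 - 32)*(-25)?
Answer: 4078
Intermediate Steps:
3228 + (-2 - 32)*(-25) = 3228 - 34*(-25) = 3228 + 850 = 4078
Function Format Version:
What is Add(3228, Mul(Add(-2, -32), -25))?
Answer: 4078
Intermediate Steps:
Add(3228, Mul(Add(-2, -32), -25)) = Add(3228, Mul(-34, -25)) = Add(3228, 850) = 4078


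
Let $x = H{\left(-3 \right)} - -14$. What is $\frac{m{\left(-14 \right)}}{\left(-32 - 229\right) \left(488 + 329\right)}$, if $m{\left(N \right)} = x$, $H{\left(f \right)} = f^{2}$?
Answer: $- \frac{23}{213237} \approx -0.00010786$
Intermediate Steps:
$x = 23$ ($x = \left(-3\right)^{2} - -14 = 9 + 14 = 23$)
$m{\left(N \right)} = 23$
$\frac{m{\left(-14 \right)}}{\left(-32 - 229\right) \left(488 + 329\right)} = \frac{23}{\left(-32 - 229\right) \left(488 + 329\right)} = \frac{23}{\left(-261\right) 817} = \frac{23}{-213237} = 23 \left(- \frac{1}{213237}\right) = - \frac{23}{213237}$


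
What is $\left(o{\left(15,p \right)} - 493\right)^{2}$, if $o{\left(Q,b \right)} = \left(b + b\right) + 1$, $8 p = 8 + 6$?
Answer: $\frac{954529}{4} \approx 2.3863 \cdot 10^{5}$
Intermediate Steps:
$p = \frac{7}{4}$ ($p = \frac{8 + 6}{8} = \frac{1}{8} \cdot 14 = \frac{7}{4} \approx 1.75$)
$o{\left(Q,b \right)} = 1 + 2 b$ ($o{\left(Q,b \right)} = 2 b + 1 = 1 + 2 b$)
$\left(o{\left(15,p \right)} - 493\right)^{2} = \left(\left(1 + 2 \cdot \frac{7}{4}\right) - 493\right)^{2} = \left(\left(1 + \frac{7}{2}\right) - 493\right)^{2} = \left(\frac{9}{2} - 493\right)^{2} = \left(- \frac{977}{2}\right)^{2} = \frac{954529}{4}$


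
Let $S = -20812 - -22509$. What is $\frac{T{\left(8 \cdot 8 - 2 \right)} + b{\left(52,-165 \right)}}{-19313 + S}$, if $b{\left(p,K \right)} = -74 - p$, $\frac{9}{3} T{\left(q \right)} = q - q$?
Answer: $\frac{21}{2936} \approx 0.0071526$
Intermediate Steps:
$T{\left(q \right)} = 0$ ($T{\left(q \right)} = \frac{q - q}{3} = \frac{1}{3} \cdot 0 = 0$)
$S = 1697$ ($S = -20812 + 22509 = 1697$)
$\frac{T{\left(8 \cdot 8 - 2 \right)} + b{\left(52,-165 \right)}}{-19313 + S} = \frac{0 - 126}{-19313 + 1697} = \frac{0 - 126}{-17616} = \left(0 - 126\right) \left(- \frac{1}{17616}\right) = \left(-126\right) \left(- \frac{1}{17616}\right) = \frac{21}{2936}$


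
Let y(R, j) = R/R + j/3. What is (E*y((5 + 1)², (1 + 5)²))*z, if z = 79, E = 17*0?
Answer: 0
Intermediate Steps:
y(R, j) = 1 + j/3 (y(R, j) = 1 + j*(⅓) = 1 + j/3)
E = 0
(E*y((5 + 1)², (1 + 5)²))*z = (0*(1 + (1 + 5)²/3))*79 = (0*(1 + (⅓)*6²))*79 = (0*(1 + (⅓)*36))*79 = (0*(1 + 12))*79 = (0*13)*79 = 0*79 = 0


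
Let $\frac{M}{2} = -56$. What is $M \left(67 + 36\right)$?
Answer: $-11536$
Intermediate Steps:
$M = -112$ ($M = 2 \left(-56\right) = -112$)
$M \left(67 + 36\right) = - 112 \left(67 + 36\right) = \left(-112\right) 103 = -11536$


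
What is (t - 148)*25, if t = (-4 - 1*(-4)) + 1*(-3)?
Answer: -3775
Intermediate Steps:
t = -3 (t = (-4 + 4) - 3 = 0 - 3 = -3)
(t - 148)*25 = (-3 - 148)*25 = -151*25 = -3775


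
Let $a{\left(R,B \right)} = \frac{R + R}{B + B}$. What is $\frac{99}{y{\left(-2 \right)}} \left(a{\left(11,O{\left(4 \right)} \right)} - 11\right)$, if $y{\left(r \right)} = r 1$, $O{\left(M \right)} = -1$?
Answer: $1089$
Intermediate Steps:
$a{\left(R,B \right)} = \frac{R}{B}$ ($a{\left(R,B \right)} = \frac{2 R}{2 B} = 2 R \frac{1}{2 B} = \frac{R}{B}$)
$y{\left(r \right)} = r$
$\frac{99}{y{\left(-2 \right)}} \left(a{\left(11,O{\left(4 \right)} \right)} - 11\right) = \frac{99}{-2} \left(\frac{11}{-1} - 11\right) = 99 \left(- \frac{1}{2}\right) \left(11 \left(-1\right) - 11\right) = - \frac{99 \left(-11 - 11\right)}{2} = \left(- \frac{99}{2}\right) \left(-22\right) = 1089$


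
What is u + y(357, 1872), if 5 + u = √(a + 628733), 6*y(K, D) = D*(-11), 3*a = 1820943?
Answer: -3437 + √1235714 ≈ -2325.4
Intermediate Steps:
a = 606981 (a = (⅓)*1820943 = 606981)
y(K, D) = -11*D/6 (y(K, D) = (D*(-11))/6 = (-11*D)/6 = -11*D/6)
u = -5 + √1235714 (u = -5 + √(606981 + 628733) = -5 + √1235714 ≈ 1106.6)
u + y(357, 1872) = (-5 + √1235714) - 11/6*1872 = (-5 + √1235714) - 3432 = -3437 + √1235714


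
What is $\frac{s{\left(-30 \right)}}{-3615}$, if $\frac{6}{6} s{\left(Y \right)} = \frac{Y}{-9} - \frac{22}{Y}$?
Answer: $- \frac{61}{54225} \approx -0.0011249$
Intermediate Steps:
$s{\left(Y \right)} = - \frac{22}{Y} - \frac{Y}{9}$ ($s{\left(Y \right)} = \frac{Y}{-9} - \frac{22}{Y} = Y \left(- \frac{1}{9}\right) - \frac{22}{Y} = - \frac{Y}{9} - \frac{22}{Y} = - \frac{22}{Y} - \frac{Y}{9}$)
$\frac{s{\left(-30 \right)}}{-3615} = \frac{- \frac{22}{-30} - - \frac{10}{3}}{-3615} = \left(\left(-22\right) \left(- \frac{1}{30}\right) + \frac{10}{3}\right) \left(- \frac{1}{3615}\right) = \left(\frac{11}{15} + \frac{10}{3}\right) \left(- \frac{1}{3615}\right) = \frac{61}{15} \left(- \frac{1}{3615}\right) = - \frac{61}{54225}$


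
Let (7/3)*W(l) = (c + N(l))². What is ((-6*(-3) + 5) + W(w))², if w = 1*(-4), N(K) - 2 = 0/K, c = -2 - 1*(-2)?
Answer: 29929/49 ≈ 610.80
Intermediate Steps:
c = 0 (c = -2 + 2 = 0)
N(K) = 2 (N(K) = 2 + 0/K = 2 + 0 = 2)
w = -4
W(l) = 12/7 (W(l) = 3*(0 + 2)²/7 = (3/7)*2² = (3/7)*4 = 12/7)
((-6*(-3) + 5) + W(w))² = ((-6*(-3) + 5) + 12/7)² = ((18 + 5) + 12/7)² = (23 + 12/7)² = (173/7)² = 29929/49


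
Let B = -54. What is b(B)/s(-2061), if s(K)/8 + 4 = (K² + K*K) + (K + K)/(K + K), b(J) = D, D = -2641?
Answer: -2641/67963512 ≈ -3.8859e-5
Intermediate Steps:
b(J) = -2641
s(K) = -24 + 16*K² (s(K) = -32 + 8*((K² + K*K) + (K + K)/(K + K)) = -32 + 8*((K² + K²) + (2*K)/((2*K))) = -32 + 8*(2*K² + (2*K)*(1/(2*K))) = -32 + 8*(2*K² + 1) = -32 + 8*(1 + 2*K²) = -32 + (8 + 16*K²) = -24 + 16*K²)
b(B)/s(-2061) = -2641/(-24 + 16*(-2061)²) = -2641/(-24 + 16*4247721) = -2641/(-24 + 67963536) = -2641/67963512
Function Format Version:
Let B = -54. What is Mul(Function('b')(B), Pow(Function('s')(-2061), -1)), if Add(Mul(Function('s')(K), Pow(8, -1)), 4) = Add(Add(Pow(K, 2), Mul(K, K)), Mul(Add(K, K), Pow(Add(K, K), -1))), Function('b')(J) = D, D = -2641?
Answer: Rational(-2641, 67963512) ≈ -3.8859e-5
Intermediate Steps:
Function('b')(J) = -2641
Function('s')(K) = Add(-24, Mul(16, Pow(K, 2))) (Function('s')(K) = Add(-32, Mul(8, Add(Add(Pow(K, 2), Mul(K, K)), Mul(Add(K, K), Pow(Add(K, K), -1))))) = Add(-32, Mul(8, Add(Add(Pow(K, 2), Pow(K, 2)), Mul(Mul(2, K), Pow(Mul(2, K), -1))))) = Add(-32, Mul(8, Add(Mul(2, Pow(K, 2)), Mul(Mul(2, K), Mul(Rational(1, 2), Pow(K, -1)))))) = Add(-32, Mul(8, Add(Mul(2, Pow(K, 2)), 1))) = Add(-32, Mul(8, Add(1, Mul(2, Pow(K, 2))))) = Add(-32, Add(8, Mul(16, Pow(K, 2)))) = Add(-24, Mul(16, Pow(K, 2))))
Mul(Function('b')(B), Pow(Function('s')(-2061), -1)) = Mul(-2641, Pow(Add(-24, Mul(16, Pow(-2061, 2))), -1)) = Mul(-2641, Pow(Add(-24, Mul(16, 4247721)), -1)) = Mul(-2641, Pow(Add(-24, 67963536), -1)) = Mul(-2641, Pow(67963512, -1)) = Mul(-2641, Rational(1, 67963512)) = Rational(-2641, 67963512)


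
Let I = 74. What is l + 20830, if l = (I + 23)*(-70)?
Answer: 14040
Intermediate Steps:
l = -6790 (l = (74 + 23)*(-70) = 97*(-70) = -6790)
l + 20830 = -6790 + 20830 = 14040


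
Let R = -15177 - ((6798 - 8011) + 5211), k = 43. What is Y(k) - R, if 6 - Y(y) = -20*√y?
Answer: 19181 + 20*√43 ≈ 19312.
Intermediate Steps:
Y(y) = 6 + 20*√y (Y(y) = 6 - (-20)*√y = 6 + 20*√y)
R = -19175 (R = -15177 - (-1213 + 5211) = -15177 - 1*3998 = -15177 - 3998 = -19175)
Y(k) - R = (6 + 20*√43) - 1*(-19175) = (6 + 20*√43) + 19175 = 19181 + 20*√43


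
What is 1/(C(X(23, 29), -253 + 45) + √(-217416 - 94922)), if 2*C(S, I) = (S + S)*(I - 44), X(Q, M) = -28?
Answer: -I/(√312338 - 7056*I) ≈ 0.00014084 - 1.1155e-5*I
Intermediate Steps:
C(S, I) = S*(-44 + I) (C(S, I) = ((S + S)*(I - 44))/2 = ((2*S)*(-44 + I))/2 = (2*S*(-44 + I))/2 = S*(-44 + I))
1/(C(X(23, 29), -253 + 45) + √(-217416 - 94922)) = 1/(-28*(-44 + (-253 + 45)) + √(-217416 - 94922)) = 1/(-28*(-44 - 208) + √(-312338)) = 1/(-28*(-252) + I*√312338) = 1/(7056 + I*√312338)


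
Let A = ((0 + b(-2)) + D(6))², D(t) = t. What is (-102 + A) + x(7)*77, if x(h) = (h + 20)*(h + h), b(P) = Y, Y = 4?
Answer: 29104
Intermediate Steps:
b(P) = 4
x(h) = 2*h*(20 + h) (x(h) = (20 + h)*(2*h) = 2*h*(20 + h))
A = 100 (A = ((0 + 4) + 6)² = (4 + 6)² = 10² = 100)
(-102 + A) + x(7)*77 = (-102 + 100) + (2*7*(20 + 7))*77 = -2 + (2*7*27)*77 = -2 + 378*77 = -2 + 29106 = 29104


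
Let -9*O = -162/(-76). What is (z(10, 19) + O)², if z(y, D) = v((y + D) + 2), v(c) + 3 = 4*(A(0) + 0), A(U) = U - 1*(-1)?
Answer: 841/1444 ≈ 0.58241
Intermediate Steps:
A(U) = 1 + U (A(U) = U + 1 = 1 + U)
O = -9/38 (O = -(-18)/(-76) = -(-18)*(-1)/76 = -⅑*81/38 = -9/38 ≈ -0.23684)
v(c) = 1 (v(c) = -3 + 4*((1 + 0) + 0) = -3 + 4*(1 + 0) = -3 + 4*1 = -3 + 4 = 1)
z(y, D) = 1
(z(10, 19) + O)² = (1 - 9/38)² = (29/38)² = 841/1444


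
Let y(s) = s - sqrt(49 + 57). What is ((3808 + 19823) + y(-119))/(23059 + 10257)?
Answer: 5878/8329 - sqrt(106)/33316 ≈ 0.70542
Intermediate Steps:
y(s) = s - sqrt(106)
((3808 + 19823) + y(-119))/(23059 + 10257) = ((3808 + 19823) + (-119 - sqrt(106)))/(23059 + 10257) = (23631 + (-119 - sqrt(106)))/33316 = (23512 - sqrt(106))*(1/33316) = 5878/8329 - sqrt(106)/33316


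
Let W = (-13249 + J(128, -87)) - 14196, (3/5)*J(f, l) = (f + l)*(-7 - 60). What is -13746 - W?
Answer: 54832/3 ≈ 18277.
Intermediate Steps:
J(f, l) = -335*f/3 - 335*l/3 (J(f, l) = 5*((f + l)*(-7 - 60))/3 = 5*((f + l)*(-67))/3 = 5*(-67*f - 67*l)/3 = -335*f/3 - 335*l/3)
W = -96070/3 (W = (-13249 + (-335/3*128 - 335/3*(-87))) - 14196 = (-13249 + (-42880/3 + 9715)) - 14196 = (-13249 - 13735/3) - 14196 = -53482/3 - 14196 = -96070/3 ≈ -32023.)
-13746 - W = -13746 - 1*(-96070/3) = -13746 + 96070/3 = 54832/3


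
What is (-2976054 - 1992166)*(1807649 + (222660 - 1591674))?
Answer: -2179235179700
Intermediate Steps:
(-2976054 - 1992166)*(1807649 + (222660 - 1591674)) = -4968220*(1807649 - 1369014) = -4968220*438635 = -2179235179700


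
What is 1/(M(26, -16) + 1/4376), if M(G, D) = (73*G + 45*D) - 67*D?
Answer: 4376/9846001 ≈ 0.00044444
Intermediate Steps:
M(G, D) = -22*D + 73*G (M(G, D) = (45*D + 73*G) - 67*D = -22*D + 73*G)
1/(M(26, -16) + 1/4376) = 1/((-22*(-16) + 73*26) + 1/4376) = 1/((352 + 1898) + 1/4376) = 1/(2250 + 1/4376) = 1/(9846001/4376) = 4376/9846001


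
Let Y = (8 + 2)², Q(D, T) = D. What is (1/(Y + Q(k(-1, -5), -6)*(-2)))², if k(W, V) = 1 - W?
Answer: 1/9216 ≈ 0.00010851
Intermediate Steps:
Y = 100 (Y = 10² = 100)
(1/(Y + Q(k(-1, -5), -6)*(-2)))² = (1/(100 + (1 - 1*(-1))*(-2)))² = (1/(100 + (1 + 1)*(-2)))² = (1/(100 + 2*(-2)))² = (1/(100 - 4))² = (1/96)² = 1/9216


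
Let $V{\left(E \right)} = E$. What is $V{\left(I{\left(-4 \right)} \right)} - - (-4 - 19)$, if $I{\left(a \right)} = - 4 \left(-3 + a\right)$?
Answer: $5$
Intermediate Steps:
$I{\left(a \right)} = 12 - 4 a$
$V{\left(I{\left(-4 \right)} \right)} - - (-4 - 19) = \left(12 - -16\right) - - (-4 - 19) = \left(12 + 16\right) - \left(-1\right) \left(-23\right) = 28 - 23 = 5$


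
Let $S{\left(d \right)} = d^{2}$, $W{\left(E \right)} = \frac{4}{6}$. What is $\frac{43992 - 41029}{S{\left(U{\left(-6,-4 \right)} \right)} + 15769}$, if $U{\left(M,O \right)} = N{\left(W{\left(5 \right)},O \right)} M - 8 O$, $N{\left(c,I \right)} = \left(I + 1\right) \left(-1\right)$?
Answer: $\frac{2963}{15965} \approx 0.18559$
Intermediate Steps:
$W{\left(E \right)} = \frac{2}{3}$ ($W{\left(E \right)} = 4 \cdot \frac{1}{6} = \frac{2}{3}$)
$N{\left(c,I \right)} = -1 - I$ ($N{\left(c,I \right)} = \left(1 + I\right) \left(-1\right) = -1 - I$)
$U{\left(M,O \right)} = - 8 O + M \left(-1 - O\right)$ ($U{\left(M,O \right)} = \left(-1 - O\right) M - 8 O = M \left(-1 - O\right) - 8 O = - 8 O + M \left(-1 - O\right)$)
$\frac{43992 - 41029}{S{\left(U{\left(-6,-4 \right)} \right)} + 15769} = \frac{43992 - 41029}{\left(\left(-8\right) \left(-4\right) - - 6 \left(1 - 4\right)\right)^{2} + 15769} = \frac{2963}{\left(32 - \left(-6\right) \left(-3\right)\right)^{2} + 15769} = \frac{2963}{\left(32 - 18\right)^{2} + 15769} = \frac{2963}{14^{2} + 15769} = \frac{2963}{196 + 15769} = \frac{2963}{15965}$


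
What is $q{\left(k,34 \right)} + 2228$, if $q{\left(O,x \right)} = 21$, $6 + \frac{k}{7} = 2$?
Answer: $2249$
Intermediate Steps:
$k = -28$ ($k = -42 + 7 \cdot 2 = -42 + 14 = -28$)
$q{\left(k,34 \right)} + 2228 = 21 + 2228 = 2249$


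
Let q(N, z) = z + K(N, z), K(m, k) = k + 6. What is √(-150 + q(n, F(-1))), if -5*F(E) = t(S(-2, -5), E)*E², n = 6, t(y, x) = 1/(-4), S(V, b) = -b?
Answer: I*√14390/10 ≈ 11.996*I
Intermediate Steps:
K(m, k) = 6 + k
t(y, x) = -¼
F(E) = E²/20 (F(E) = -(-1)*E²/20 = E²/20)
q(N, z) = 6 + 2*z (q(N, z) = z + (6 + z) = 6 + 2*z)
√(-150 + q(n, F(-1))) = √(-150 + (6 + 2*((1/20)*(-1)²))) = √(-150 + (6 + 2*((1/20)*1))) = √(-150 + (6 + 2*(1/20))) = √(-150 + (6 + ⅒)) = √(-150 + 61/10) = √(-1439/10) = I*√14390/10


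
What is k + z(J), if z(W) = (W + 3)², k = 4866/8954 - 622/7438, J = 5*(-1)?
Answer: 74255832/16649963 ≈ 4.4598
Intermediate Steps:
J = -5
k = 7655980/16649963 (k = 4866*(1/8954) - 622*1/7438 = 2433/4477 - 311/3719 = 7655980/16649963 ≈ 0.45982)
z(W) = (3 + W)²
k + z(J) = 7655980/16649963 + (3 - 5)² = 7655980/16649963 + (-2)² = 7655980/16649963 + 4 = 74255832/16649963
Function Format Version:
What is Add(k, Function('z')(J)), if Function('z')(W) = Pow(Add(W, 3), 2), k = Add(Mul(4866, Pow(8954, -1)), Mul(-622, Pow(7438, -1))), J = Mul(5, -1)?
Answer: Rational(74255832, 16649963) ≈ 4.4598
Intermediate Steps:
J = -5
k = Rational(7655980, 16649963) (k = Add(Mul(4866, Rational(1, 8954)), Mul(-622, Rational(1, 7438))) = Add(Rational(2433, 4477), Rational(-311, 3719)) = Rational(7655980, 16649963) ≈ 0.45982)
Function('z')(W) = Pow(Add(3, W), 2)
Add(k, Function('z')(J)) = Add(Rational(7655980, 16649963), Pow(Add(3, -5), 2)) = Add(Rational(7655980, 16649963), Pow(-2, 2)) = Add(Rational(7655980, 16649963), 4) = Rational(74255832, 16649963)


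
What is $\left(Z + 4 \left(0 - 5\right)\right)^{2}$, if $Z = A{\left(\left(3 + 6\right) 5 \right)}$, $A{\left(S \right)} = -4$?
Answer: $576$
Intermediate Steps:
$Z = -4$
$\left(Z + 4 \left(0 - 5\right)\right)^{2} = \left(-4 + 4 \left(0 - 5\right)\right)^{2} = \left(-4 + 4 \left(-5\right)\right)^{2} = \left(-4 - 20\right)^{2} = \left(-24\right)^{2} = 576$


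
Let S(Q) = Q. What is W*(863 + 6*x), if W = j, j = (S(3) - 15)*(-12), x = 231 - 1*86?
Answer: 249552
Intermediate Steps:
x = 145 (x = 231 - 86 = 145)
j = 144 (j = (3 - 15)*(-12) = -12*(-12) = 144)
W = 144
W*(863 + 6*x) = 144*(863 + 6*145) = 144*(863 + 870) = 144*1733 = 249552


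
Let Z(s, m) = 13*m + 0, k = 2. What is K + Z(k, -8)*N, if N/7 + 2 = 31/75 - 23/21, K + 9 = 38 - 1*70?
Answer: 143357/75 ≈ 1911.4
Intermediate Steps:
Z(s, m) = 13*m
K = -41 (K = -9 + (38 - 1*70) = -9 + (38 - 70) = -9 - 32 = -41)
N = -1408/75 (N = -14 + 7*(31/75 - 23/21) = -14 + 7*(-358/525) = -14 - 358/75 = -1408/75 ≈ -18.773)
K + Z(k, -8)*N = -41 + (13*(-8))*(-1408/75) = -41 - 104*(-1408/75) = -41 + 146432/75 = 143357/75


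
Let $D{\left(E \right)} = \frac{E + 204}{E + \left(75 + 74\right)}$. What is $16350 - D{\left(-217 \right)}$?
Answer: $\frac{1111787}{68} \approx 16350.0$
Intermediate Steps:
$D{\left(E \right)} = \frac{204 + E}{149 + E}$ ($D{\left(E \right)} = \frac{204 + E}{E + 149} = \frac{204 + E}{149 + E}$)
$16350 - D{\left(-217 \right)} = 16350 - \frac{204 - 217}{149 - 217} = 16350 - \frac{1}{-68} \left(-13\right) = 16350 - \left(- \frac{1}{68}\right) \left(-13\right) = 16350 - \frac{13}{68} = \frac{1111787}{68}$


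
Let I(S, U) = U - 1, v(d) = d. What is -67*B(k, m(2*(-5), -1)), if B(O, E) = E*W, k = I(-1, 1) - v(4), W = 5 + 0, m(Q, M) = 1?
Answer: -335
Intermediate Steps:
I(S, U) = -1 + U
W = 5
k = -4 (k = (-1 + 1) - 1*4 = 0 - 4 = -4)
B(O, E) = 5*E (B(O, E) = E*5 = 5*E)
-67*B(k, m(2*(-5), -1)) = -335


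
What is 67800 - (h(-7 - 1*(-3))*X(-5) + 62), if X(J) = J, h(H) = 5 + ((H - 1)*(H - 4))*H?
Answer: 66963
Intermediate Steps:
h(H) = 5 + H*(-1 + H)*(-4 + H) (h(H) = 5 + ((-1 + H)*(-4 + H))*H = 5 + H*(-1 + H)*(-4 + H))
67800 - (h(-7 - 1*(-3))*X(-5) + 62) = 67800 - ((5 + (-7 - 1*(-3))³ - 5*(-7 - 1*(-3))² + 4*(-7 - 1*(-3)))*(-5) + 62) = 67800 - ((5 + (-7 + 3)³ - 5*(-7 + 3)² + 4*(-7 + 3))*(-5) + 62) = 67800 - ((5 + (-4)³ - 5*(-4)² + 4*(-4))*(-5) + 62) = 67800 - ((5 - 64 - 5*16 - 16)*(-5) + 62) = 67800 - ((5 - 64 - 80 - 16)*(-5) + 62) = 67800 - (-155*(-5) + 62) = 67800 - (775 + 62) = 67800 - 1*837 = 67800 - 837 = 66963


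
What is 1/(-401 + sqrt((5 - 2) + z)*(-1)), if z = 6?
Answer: -1/404 ≈ -0.0024752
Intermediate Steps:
1/(-401 + sqrt((5 - 2) + z)*(-1)) = 1/(-401 + sqrt((5 - 2) + 6)*(-1)) = 1/(-401 + sqrt(3 + 6)*(-1)) = 1/(-401 + sqrt(9)*(-1)) = 1/(-401 + 3*(-1)) = 1/(-401 - 3) = 1/(-404) = -1/404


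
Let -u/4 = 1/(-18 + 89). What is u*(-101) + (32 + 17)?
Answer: 3883/71 ≈ 54.690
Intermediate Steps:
u = -4/71 (u = -4/(-18 + 89) = -4/71 ≈ -0.056338)
u*(-101) + (32 + 17) = -4/71*(-101) + (32 + 17) = 404/71 + 49 = 3883/71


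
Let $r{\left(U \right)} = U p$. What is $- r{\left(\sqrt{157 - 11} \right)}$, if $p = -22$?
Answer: $22 \sqrt{146} \approx 265.83$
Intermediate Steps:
$r{\left(U \right)} = - 22 U$ ($r{\left(U \right)} = U \left(-22\right) = - 22 U$)
$- r{\left(\sqrt{157 - 11} \right)} = - \left(-22\right) \sqrt{157 - 11} = - \left(-22\right) \sqrt{146} = 22 \sqrt{146}$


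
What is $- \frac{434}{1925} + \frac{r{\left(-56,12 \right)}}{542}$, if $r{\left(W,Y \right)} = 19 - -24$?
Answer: $- \frac{21779}{149050} \approx -0.14612$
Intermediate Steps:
$r{\left(W,Y \right)} = 43$ ($r{\left(W,Y \right)} = 19 + 24 = 43$)
$- \frac{434}{1925} + \frac{r{\left(-56,12 \right)}}{542} = - \frac{434}{1925} + \frac{43}{542} = \left(-434\right) \frac{1}{1925} + 43 \cdot \frac{1}{542} = - \frac{62}{275} + \frac{43}{542} = - \frac{21779}{149050}$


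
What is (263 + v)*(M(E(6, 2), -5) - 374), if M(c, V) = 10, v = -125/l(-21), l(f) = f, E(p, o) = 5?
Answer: -293696/3 ≈ -97899.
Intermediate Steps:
v = 125/21 (v = -125/(-21) = -125*(-1/21) = 125/21 ≈ 5.9524)
(263 + v)*(M(E(6, 2), -5) - 374) = (263 + 125/21)*(10 - 374) = (5648/21)*(-364) = -293696/3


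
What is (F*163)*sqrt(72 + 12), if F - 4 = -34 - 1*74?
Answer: -33904*sqrt(21) ≈ -1.5537e+5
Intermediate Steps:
F = -104 (F = 4 + (-34 - 1*74) = 4 + (-34 - 74) = 4 - 108 = -104)
(F*163)*sqrt(72 + 12) = (-104*163)*sqrt(72 + 12) = -33904*sqrt(21)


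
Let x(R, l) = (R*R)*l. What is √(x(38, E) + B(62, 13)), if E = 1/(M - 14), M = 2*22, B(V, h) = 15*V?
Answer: 4*√13755/15 ≈ 31.275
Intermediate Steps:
M = 44
E = 1/30 (E = 1/(44 - 14) = 1/30 ≈ 0.033333)
x(R, l) = l*R² (x(R, l) = R²*l = l*R²)
√(x(38, E) + B(62, 13)) = √((1/30)*38² + 15*62) = √((1/30)*1444 + 930) = √(722/15 + 930) = √(14672/15) = 4*√13755/15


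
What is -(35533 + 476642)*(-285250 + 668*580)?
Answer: -52339163250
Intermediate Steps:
-(35533 + 476642)*(-285250 + 668*580) = -512175*(-285250 + 387440) = -512175*102190 = -1*52339163250 = -52339163250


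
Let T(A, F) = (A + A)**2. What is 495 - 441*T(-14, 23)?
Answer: -345249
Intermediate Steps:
T(A, F) = 4*A**2 (T(A, F) = (2*A)**2 = 4*A**2)
495 - 441*T(-14, 23) = 495 - 1764*(-14)**2 = 495 - 1764*196 = 495 - 441*784 = 495 - 345744 = -345249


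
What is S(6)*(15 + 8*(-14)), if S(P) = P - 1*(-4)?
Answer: -970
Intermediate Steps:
S(P) = 4 + P (S(P) = P + 4 = 4 + P)
S(6)*(15 + 8*(-14)) = (4 + 6)*(15 + 8*(-14)) = 10*(15 - 112) = 10*(-97) = -970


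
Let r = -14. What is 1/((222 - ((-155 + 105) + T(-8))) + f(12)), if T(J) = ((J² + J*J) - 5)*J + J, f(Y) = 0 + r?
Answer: 1/1250 ≈ 0.00080000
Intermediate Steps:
f(Y) = -14 (f(Y) = 0 - 14 = -14)
T(J) = J + J*(-5 + 2*J²) (T(J) = ((J² + J²) - 5)*J + J = (2*J² - 5)*J + J = (-5 + 2*J²)*J + J = J*(-5 + 2*J²) + J = J + J*(-5 + 2*J²))
1/((222 - ((-155 + 105) + T(-8))) + f(12)) = 1/((222 - ((-155 + 105) + 2*(-8)*(-2 + (-8)²))) - 14) = 1/((222 - (-50 + 2*(-8)*(-2 + 64))) - 14) = 1/((222 - (-50 + 2*(-8)*62)) - 14) = 1/((222 - (-50 - 992)) - 14) = 1/((222 - 1*(-1042)) - 14) = 1/((222 + 1042) - 14) = 1/(1264 - 14) = 1/1250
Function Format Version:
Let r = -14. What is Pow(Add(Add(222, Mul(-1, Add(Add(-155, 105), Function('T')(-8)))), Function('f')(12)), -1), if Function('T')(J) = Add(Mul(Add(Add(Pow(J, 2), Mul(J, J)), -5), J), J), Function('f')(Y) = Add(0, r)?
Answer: Rational(1, 1250) ≈ 0.00080000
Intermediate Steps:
Function('f')(Y) = -14 (Function('f')(Y) = Add(0, -14) = -14)
Function('T')(J) = Add(J, Mul(J, Add(-5, Mul(2, Pow(J, 2))))) (Function('T')(J) = Add(Mul(Add(Add(Pow(J, 2), Pow(J, 2)), -5), J), J) = Add(Mul(Add(Mul(2, Pow(J, 2)), -5), J), J) = Add(Mul(Add(-5, Mul(2, Pow(J, 2))), J), J) = Add(Mul(J, Add(-5, Mul(2, Pow(J, 2)))), J) = Add(J, Mul(J, Add(-5, Mul(2, Pow(J, 2))))))
Pow(Add(Add(222, Mul(-1, Add(Add(-155, 105), Function('T')(-8)))), Function('f')(12)), -1) = Pow(Add(Add(222, Mul(-1, Add(Add(-155, 105), Mul(2, -8, Add(-2, Pow(-8, 2)))))), -14), -1) = Pow(Add(Add(222, Mul(-1, Add(-50, Mul(2, -8, Add(-2, 64))))), -14), -1) = Pow(Add(Add(222, Mul(-1, Add(-50, Mul(2, -8, 62)))), -14), -1) = Pow(Add(Add(222, Mul(-1, Add(-50, -992))), -14), -1) = Pow(Add(Add(222, Mul(-1, -1042)), -14), -1) = Pow(Add(Add(222, 1042), -14), -1) = Pow(Add(1264, -14), -1) = Pow(1250, -1) = Rational(1, 1250)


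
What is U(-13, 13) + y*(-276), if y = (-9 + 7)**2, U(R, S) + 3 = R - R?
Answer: -1107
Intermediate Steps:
U(R, S) = -3 (U(R, S) = -3 + (R - R) = -3 + 0 = -3)
y = 4 (y = (-2)**2 = 4)
U(-13, 13) + y*(-276) = -3 + 4*(-276) = -3 - 1104 = -1107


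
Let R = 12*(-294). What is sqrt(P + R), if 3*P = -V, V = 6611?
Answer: I*sqrt(51585)/3 ≈ 75.708*I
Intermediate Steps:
R = -3528
P = -6611/3 (P = (-1*6611)/3 = (1/3)*(-6611) = -6611/3 ≈ -2203.7)
sqrt(P + R) = sqrt(-6611/3 - 3528) = sqrt(-17195/3) = I*sqrt(51585)/3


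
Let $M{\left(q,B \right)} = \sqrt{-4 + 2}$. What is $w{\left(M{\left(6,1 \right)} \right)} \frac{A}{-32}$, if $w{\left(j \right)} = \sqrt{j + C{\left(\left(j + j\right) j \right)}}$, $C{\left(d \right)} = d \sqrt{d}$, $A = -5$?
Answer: $\frac{5 \sqrt{i \left(-8 + \sqrt{2}\right)}}{32} \approx 0.28354 - 0.28354 i$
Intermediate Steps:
$C{\left(d \right)} = d^{\frac{3}{2}}$
$M{\left(q,B \right)} = i \sqrt{2}$ ($M{\left(q,B \right)} = \sqrt{-2} = i \sqrt{2}$)
$w{\left(j \right)} = \sqrt{j + 2 \sqrt{2} \left(j^{2}\right)^{\frac{3}{2}}}$ ($w{\left(j \right)} = \sqrt{j + \left(\left(j + j\right) j\right)^{\frac{3}{2}}} = \sqrt{j + \left(2 j j\right)^{\frac{3}{2}}} = \sqrt{j + \left(2 j^{2}\right)^{\frac{3}{2}}} = \sqrt{j + 2 \sqrt{2} \left(j^{2}\right)^{\frac{3}{2}}}$)
$w{\left(M{\left(6,1 \right)} \right)} \frac{A}{-32} = \sqrt{i \sqrt{2} + 2 \sqrt{2} \left(\left(i \sqrt{2}\right)^{2}\right)^{\frac{3}{2}}} \left(- \frac{5}{-32}\right) = \sqrt{i \sqrt{2} + 2 \sqrt{2} \left(-2\right)^{\frac{3}{2}}} \left(\left(-5\right) \left(- \frac{1}{32}\right)\right) = \sqrt{i \sqrt{2} + 2 \sqrt{2} \left(- 2 i \sqrt{2}\right)} \frac{5}{32} = \sqrt{i \sqrt{2} - 8 i} \frac{5}{32} = \sqrt{- 8 i + i \sqrt{2}} \cdot \frac{5}{32} = \frac{5 \sqrt{- 8 i + i \sqrt{2}}}{32}$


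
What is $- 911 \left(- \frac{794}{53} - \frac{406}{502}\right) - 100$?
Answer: $\frac{190027983}{13303} \approx 14285.0$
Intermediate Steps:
$- 911 \left(- \frac{794}{53} - \frac{406}{502}\right) - 100 = - 911 \left(\left(-794\right) \frac{1}{53} - \frac{203}{251}\right) - 100 = - 911 \left(- \frac{794}{53} - \frac{203}{251}\right) - 100 = \left(-911\right) \left(- \frac{210053}{13303}\right) - 100 = \frac{191358283}{13303} - 100 = \frac{190027983}{13303}$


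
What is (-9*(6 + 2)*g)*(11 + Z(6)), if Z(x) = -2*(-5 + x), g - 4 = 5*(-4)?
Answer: 10368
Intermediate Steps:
g = -16 (g = 4 + 5*(-4) = 4 - 20 = -16)
Z(x) = 10 - 2*x
(-9*(6 + 2)*g)*(11 + Z(6)) = (-9*(6 + 2)*(-16))*(11 + (10 - 2*6)) = (-72*(-16))*(11 + (10 - 12)) = (-9*(-128))*(11 - 2) = 1152*9 = 10368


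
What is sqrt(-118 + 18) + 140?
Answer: 140 + 10*I ≈ 140.0 + 10.0*I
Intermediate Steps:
sqrt(-118 + 18) + 140 = sqrt(-100) + 140 = 10*I + 140 = 140 + 10*I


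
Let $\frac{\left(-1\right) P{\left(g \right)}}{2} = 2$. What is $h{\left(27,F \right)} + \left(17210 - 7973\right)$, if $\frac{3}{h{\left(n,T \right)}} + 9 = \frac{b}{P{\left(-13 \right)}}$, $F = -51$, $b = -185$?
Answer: $\frac{1376325}{149} \approx 9237.1$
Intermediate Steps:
$P{\left(g \right)} = -4$ ($P{\left(g \right)} = \left(-2\right) 2 = -4$)
$h{\left(n,T \right)} = \frac{12}{149}$ ($h{\left(n,T \right)} = \frac{3}{-9 - \frac{185}{-4}} = \frac{3}{-9 - - \frac{185}{4}} = \frac{3}{-9 + \frac{185}{4}} = \frac{3}{\frac{149}{4}} = 3 \cdot \frac{4}{149} = \frac{12}{149}$)
$h{\left(27,F \right)} + \left(17210 - 7973\right) = \frac{12}{149} + \left(17210 - 7973\right) = \frac{12}{149} + 9237 = \frac{1376325}{149}$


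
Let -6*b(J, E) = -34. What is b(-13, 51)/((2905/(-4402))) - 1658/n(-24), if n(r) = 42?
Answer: -139623/2905 ≈ -48.063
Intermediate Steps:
b(J, E) = 17/3 (b(J, E) = -⅙*(-34) = 17/3)
b(-13, 51)/((2905/(-4402))) - 1658/n(-24) = 17/(3*((2905/(-4402)))) - 1658/42 = 17/(3*((2905*(-1/4402)))) - 1658*1/42 = 17/(3*(-2905/4402)) - 829/21 = (17/3)*(-4402/2905) - 829/21 = -74834/8715 - 829/21 = -139623/2905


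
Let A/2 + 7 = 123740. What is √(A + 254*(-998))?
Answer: I*√6026 ≈ 77.627*I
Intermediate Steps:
A = 247466 (A = -14 + 2*123740 = -14 + 247480 = 247466)
√(A + 254*(-998)) = √(247466 + 254*(-998)) = √(247466 - 253492) = √(-6026) = I*√6026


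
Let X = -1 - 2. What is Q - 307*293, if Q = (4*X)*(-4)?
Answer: -89903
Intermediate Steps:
X = -3
Q = 48 (Q = (4*(-3))*(-4) = -12*(-4) = 48)
Q - 307*293 = 48 - 307*293 = 48 - 89951 = -89903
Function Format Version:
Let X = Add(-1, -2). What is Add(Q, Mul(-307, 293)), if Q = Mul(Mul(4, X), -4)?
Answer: -89903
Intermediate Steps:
X = -3
Q = 48 (Q = Mul(Mul(4, -3), -4) = Mul(-12, -4) = 48)
Add(Q, Mul(-307, 293)) = Add(48, Mul(-307, 293)) = Add(48, -89951) = -89903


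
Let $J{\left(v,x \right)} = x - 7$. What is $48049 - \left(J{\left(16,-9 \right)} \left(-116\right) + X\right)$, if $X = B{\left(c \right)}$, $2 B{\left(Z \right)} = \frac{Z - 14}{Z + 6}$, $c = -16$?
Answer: $\frac{92383}{2} \approx 46192.0$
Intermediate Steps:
$B{\left(Z \right)} = \frac{-14 + Z}{2 \left(6 + Z\right)}$ ($B{\left(Z \right)} = \frac{\left(Z - 14\right) \frac{1}{Z + 6}}{2} = \frac{\left(-14 + Z\right) \frac{1}{6 + Z}}{2} = \frac{\frac{1}{6 + Z} \left(-14 + Z\right)}{2} = \frac{-14 + Z}{2 \left(6 + Z\right)}$)
$X = \frac{3}{2}$ ($X = \frac{-14 - 16}{2 \left(6 - 16\right)} = \frac{1}{2} \frac{1}{-10} \left(-30\right) = \frac{1}{2} \left(- \frac{1}{10}\right) \left(-30\right) = \frac{3}{2} \approx 1.5$)
$J{\left(v,x \right)} = -7 + x$
$48049 - \left(J{\left(16,-9 \right)} \left(-116\right) + X\right) = 48049 - \left(\left(-7 - 9\right) \left(-116\right) + \frac{3}{2}\right) = 48049 - \left(\left(-16\right) \left(-116\right) + \frac{3}{2}\right) = 48049 - \left(1856 + \frac{3}{2}\right) = 48049 - \frac{3715}{2} = \frac{92383}{2}$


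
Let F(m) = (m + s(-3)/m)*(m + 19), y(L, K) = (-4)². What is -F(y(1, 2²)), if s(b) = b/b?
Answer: -8995/16 ≈ -562.19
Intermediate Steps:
s(b) = 1
y(L, K) = 16
F(m) = (19 + m)*(m + 1/m) (F(m) = (m + 1/m)*(m + 19) = (m + 1/m)*(19 + m) = (19 + m)*(m + 1/m))
-F(y(1, 2²)) = -(1 + 16² + 19*16 + 19/16) = -(1 + 256 + 304 + 19*(1/16)) = -(1 + 256 + 304 + 19/16) = -1*8995/16 = -8995/16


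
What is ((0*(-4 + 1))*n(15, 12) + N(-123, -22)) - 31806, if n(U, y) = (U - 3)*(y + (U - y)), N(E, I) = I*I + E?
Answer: -31445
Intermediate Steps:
N(E, I) = E + I**2 (N(E, I) = I**2 + E = E + I**2)
n(U, y) = U*(-3 + U) (n(U, y) = (-3 + U)*U = U*(-3 + U))
((0*(-4 + 1))*n(15, 12) + N(-123, -22)) - 31806 = ((0*(-4 + 1))*(15*(-3 + 15)) + (-123 + (-22)**2)) - 31806 = ((0*(-3))*(15*12) + (-123 + 484)) - 31806 = (0*180 + 361) - 31806 = (0 + 361) - 31806 = 361 - 31806 = -31445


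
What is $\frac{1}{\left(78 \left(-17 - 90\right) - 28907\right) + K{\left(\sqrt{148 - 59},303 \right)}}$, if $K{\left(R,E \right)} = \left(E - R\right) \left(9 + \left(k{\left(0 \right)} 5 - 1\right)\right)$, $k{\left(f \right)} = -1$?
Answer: $- \frac{36344}{1320885535} + \frac{3 \sqrt{89}}{1320885535} \approx -2.7493 \cdot 10^{-5}$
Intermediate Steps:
$K{\left(R,E \right)} = - 3 R + 3 E$ ($K{\left(R,E \right)} = \left(E - R\right) \left(9 - 6\right) = \left(E - R\right) 3 = - 3 R + 3 E$)
$\frac{1}{\left(78 \left(-17 - 90\right) - 28907\right) + K{\left(\sqrt{148 - 59},303 \right)}} = \frac{1}{\left(78 \left(-17 - 90\right) - 28907\right) + \left(- 3 \sqrt{148 - 59} + 3 \cdot 303\right)} = \frac{1}{\left(78 \left(-107\right) - 28907\right) + \left(- 3 \sqrt{89} + 909\right)} = \frac{1}{\left(-8346 - 28907\right) + \left(909 - 3 \sqrt{89}\right)} = \frac{1}{-37253 + \left(909 - 3 \sqrt{89}\right)} = \frac{1}{-36344 - 3 \sqrt{89}}$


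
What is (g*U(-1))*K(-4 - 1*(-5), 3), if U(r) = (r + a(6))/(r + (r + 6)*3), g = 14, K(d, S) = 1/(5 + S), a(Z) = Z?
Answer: 5/8 ≈ 0.62500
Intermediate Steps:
U(r) = (6 + r)/(18 + 4*r) (U(r) = (r + 6)/(r + (r + 6)*3) = (6 + r)/(r + (6 + r)*3) = (6 + r)/(r + (18 + 3*r)) = (6 + r)/(18 + 4*r))
(g*U(-1))*K(-4 - 1*(-5), 3) = (14*((6 - 1)/(2*(9 + 2*(-1)))))/(5 + 3) = (14*((½)*5/(9 - 2)))/8 = (14*((½)*5/7))*(⅛) = (14*((½)*(⅐)*5))*(⅛) = (14*(5/14))*(⅛) = 5*(⅛) = 5/8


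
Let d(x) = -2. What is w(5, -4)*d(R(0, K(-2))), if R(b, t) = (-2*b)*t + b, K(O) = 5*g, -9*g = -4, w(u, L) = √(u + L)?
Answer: -2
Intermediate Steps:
w(u, L) = √(L + u)
g = 4/9 (g = -⅑*(-4) = 4/9 ≈ 0.44444)
K(O) = 20/9 (K(O) = 5*(4/9) = 20/9)
R(b, t) = b - 2*b*t (R(b, t) = -2*b*t + b = b - 2*b*t)
w(5, -4)*d(R(0, K(-2))) = √(-4 + 5)*(-2) = √1*(-2) = 1*(-2) = -2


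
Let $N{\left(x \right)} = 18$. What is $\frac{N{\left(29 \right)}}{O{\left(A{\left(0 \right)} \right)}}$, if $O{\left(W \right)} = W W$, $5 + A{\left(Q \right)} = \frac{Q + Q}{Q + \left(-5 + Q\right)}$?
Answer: $\frac{18}{25} \approx 0.72$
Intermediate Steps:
$A{\left(Q \right)} = -5 + \frac{2 Q}{-5 + 2 Q}$ ($A{\left(Q \right)} = -5 + \frac{Q + Q}{Q + \left(-5 + Q\right)} = -5 + \frac{2 Q}{-5 + 2 Q}$)
$O{\left(W \right)} = W^{2}$
$\frac{N{\left(29 \right)}}{O{\left(A{\left(0 \right)} \right)}} = \frac{18}{\left(\frac{25 - 0}{-5 + 2 \cdot 0}\right)^{2}} = \frac{18}{\left(\frac{25 + 0}{-5 + 0}\right)^{2}} = \frac{18}{\left(\frac{1}{-5} \cdot 25\right)^{2}} = \frac{18}{\left(\left(- \frac{1}{5}\right) 25\right)^{2}} = \frac{18}{\left(-5\right)^{2}} = \frac{18}{25}$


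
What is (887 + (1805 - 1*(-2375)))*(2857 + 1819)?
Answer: 23693292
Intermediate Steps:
(887 + (1805 - 1*(-2375)))*(2857 + 1819) = (887 + (1805 + 2375))*4676 = (887 + 4180)*4676 = 5067*4676 = 23693292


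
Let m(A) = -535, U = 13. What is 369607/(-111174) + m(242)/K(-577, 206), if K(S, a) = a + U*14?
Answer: -14491829/3081108 ≈ -4.7034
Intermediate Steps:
K(S, a) = 182 + a (K(S, a) = a + 13*14 = a + 182 = 182 + a)
369607/(-111174) + m(242)/K(-577, 206) = 369607/(-111174) - 535/(182 + 206) = 369607*(-1/111174) - 535/388 = -52801/15882 - 535*1/388 = -52801/15882 - 535/388 = -14491829/3081108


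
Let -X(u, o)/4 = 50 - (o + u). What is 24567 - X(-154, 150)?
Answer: 24783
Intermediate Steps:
X(u, o) = -200 + 4*o + 4*u (X(u, o) = -4*(50 - (o + u)) = -4*(50 + (-o - u)) = -4*(50 - o - u) = -200 + 4*o + 4*u)
24567 - X(-154, 150) = 24567 - (-200 + 4*150 + 4*(-154)) = 24567 - (-200 + 600 - 616) = 24567 - 1*(-216) = 24567 + 216 = 24783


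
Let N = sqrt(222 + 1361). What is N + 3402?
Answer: 3402 + sqrt(1583) ≈ 3441.8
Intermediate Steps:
N = sqrt(1583) ≈ 39.787
N + 3402 = sqrt(1583) + 3402 = 3402 + sqrt(1583)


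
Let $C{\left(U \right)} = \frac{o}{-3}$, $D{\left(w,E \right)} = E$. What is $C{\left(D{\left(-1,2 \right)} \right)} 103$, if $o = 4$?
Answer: $- \frac{412}{3} \approx -137.33$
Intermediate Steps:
$C{\left(U \right)} = - \frac{4}{3}$ ($C{\left(U \right)} = \frac{4}{-3} = 4 \left(- \frac{1}{3}\right) = - \frac{4}{3}$)
$C{\left(D{\left(-1,2 \right)} \right)} 103 = \left(- \frac{4}{3}\right) 103 = - \frac{412}{3}$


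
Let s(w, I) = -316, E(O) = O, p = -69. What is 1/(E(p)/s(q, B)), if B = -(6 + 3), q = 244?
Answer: 316/69 ≈ 4.5797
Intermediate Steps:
B = -9 (B = -1*9 = -9)
1/(E(p)/s(q, B)) = 1/(-69/(-316)) = 1/(-69*(-1/316)) = 1/(69/316) = 316/69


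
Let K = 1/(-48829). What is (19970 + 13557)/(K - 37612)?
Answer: -1637089883/1836556349 ≈ -0.89139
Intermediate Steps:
K = -1/48829 ≈ -2.0480e-5
(19970 + 13557)/(K - 37612) = (19970 + 13557)/(-1/48829 - 37612) = 33527/(-1836556349/48829) = 33527*(-48829/1836556349) = -1637089883/1836556349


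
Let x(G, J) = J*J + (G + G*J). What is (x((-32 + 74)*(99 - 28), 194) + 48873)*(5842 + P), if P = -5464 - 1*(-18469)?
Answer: 12589777153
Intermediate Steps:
x(G, J) = G + J² + G*J (x(G, J) = J² + (G + G*J) = G + J² + G*J)
P = 13005 (P = -5464 + 18469 = 13005)
(x((-32 + 74)*(99 - 28), 194) + 48873)*(5842 + P) = (((-32 + 74)*(99 - 28) + 194² + ((-32 + 74)*(99 - 28))*194) + 48873)*(5842 + 13005) = ((42*71 + 37636 + (42*71)*194) + 48873)*18847 = ((2982 + 37636 + 2982*194) + 48873)*18847 = ((2982 + 37636 + 578508) + 48873)*18847 = (619126 + 48873)*18847 = 667999*18847 = 12589777153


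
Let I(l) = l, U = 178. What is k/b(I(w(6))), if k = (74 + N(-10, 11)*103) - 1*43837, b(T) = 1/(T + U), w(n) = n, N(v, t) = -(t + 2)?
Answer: -8298768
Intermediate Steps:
N(v, t) = -2 - t (N(v, t) = -(2 + t) = -2 - t)
b(T) = 1/(178 + T) (b(T) = 1/(T + 178) = 1/(178 + T))
k = -45102 (k = (74 + (-2 - 1*11)*103) - 1*43837 = (74 + (-2 - 11)*103) - 43837 = (74 - 13*103) - 43837 = (74 - 1339) - 43837 = -1265 - 43837 = -45102)
k/b(I(w(6))) = -45102/(1/(178 + 6)) = -45102/(1/184) = -45102/1/184 = -45102*184 = -8298768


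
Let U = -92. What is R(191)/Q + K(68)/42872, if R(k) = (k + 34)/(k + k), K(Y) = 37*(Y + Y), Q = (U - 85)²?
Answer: 836541693/7126087378 ≈ 0.11739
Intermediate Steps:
Q = 31329 (Q = (-92 - 85)² = (-177)² = 31329)
K(Y) = 74*Y (K(Y) = 37*(2*Y) = 74*Y)
R(k) = (34 + k)/(2*k) (R(k) = (34 + k)/((2*k)) = (34 + k)*(1/(2*k)) = (34 + k)/(2*k))
R(191)/Q + K(68)/42872 = ((½)*(34 + 191)/191)/31329 + (74*68)/42872 = ((½)*(1/191)*225)*(1/31329) + 5032*(1/42872) = (225/382)*(1/31329) + 629/5359 = 25/1329742 + 629/5359 = 836541693/7126087378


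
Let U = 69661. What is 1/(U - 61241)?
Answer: 1/8420 ≈ 0.00011876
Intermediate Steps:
1/(U - 61241) = 1/(69661 - 61241) = 1/8420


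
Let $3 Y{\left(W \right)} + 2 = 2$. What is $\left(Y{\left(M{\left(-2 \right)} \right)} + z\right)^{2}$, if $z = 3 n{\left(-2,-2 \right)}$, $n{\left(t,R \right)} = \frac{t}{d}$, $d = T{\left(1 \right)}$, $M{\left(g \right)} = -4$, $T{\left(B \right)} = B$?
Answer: $36$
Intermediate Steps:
$Y{\left(W \right)} = 0$ ($Y{\left(W \right)} = - \frac{2}{3} + \frac{1}{3} \cdot 2 = - \frac{2}{3} + \frac{2}{3} = 0$)
$d = 1$
$n{\left(t,R \right)} = t$ ($n{\left(t,R \right)} = \frac{t}{1} = t 1 = t$)
$z = -6$ ($z = 3 \left(-2\right) = -6$)
$\left(Y{\left(M{\left(-2 \right)} \right)} + z\right)^{2} = \left(0 - 6\right)^{2} = \left(-6\right)^{2} = 36$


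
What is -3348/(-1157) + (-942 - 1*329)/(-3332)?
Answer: 12626083/3855124 ≈ 3.2751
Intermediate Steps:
-3348/(-1157) + (-942 - 1*329)/(-3332) = -3348*(-1/1157) + (-942 - 329)*(-1/3332) = 3348/1157 - 1271*(-1/3332) = 3348/1157 + 1271/3332 = 12626083/3855124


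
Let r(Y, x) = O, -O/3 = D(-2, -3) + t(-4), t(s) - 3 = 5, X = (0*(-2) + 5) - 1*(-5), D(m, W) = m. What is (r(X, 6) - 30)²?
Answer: 2304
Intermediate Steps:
X = 10 (X = (0 + 5) + 5 = 5 + 5 = 10)
t(s) = 8 (t(s) = 3 + 5 = 8)
O = -18 (O = -3*(-2 + 8) = -3*6 = -18)
r(Y, x) = -18
(r(X, 6) - 30)² = (-18 - 30)² = (-48)² = 2304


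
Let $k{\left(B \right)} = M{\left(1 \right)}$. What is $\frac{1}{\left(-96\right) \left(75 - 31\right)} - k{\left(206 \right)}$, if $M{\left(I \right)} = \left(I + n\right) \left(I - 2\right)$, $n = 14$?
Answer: $\frac{63359}{4224} \approx 15.0$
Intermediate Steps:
$M{\left(I \right)} = \left(-2 + I\right) \left(14 + I\right)$ ($M{\left(I \right)} = \left(I + 14\right) \left(I - 2\right) = \left(14 + I\right) \left(-2 + I\right) = \left(-2 + I\right) \left(14 + I\right)$)
$k{\left(B \right)} = -15$ ($k{\left(B \right)} = -28 + 1^{2} + 12 \cdot 1 = -28 + 1 + 12 = -15$)
$\frac{1}{\left(-96\right) \left(75 - 31\right)} - k{\left(206 \right)} = \frac{1}{\left(-96\right) \left(75 - 31\right)} - -15 = \frac{1}{\left(-96\right) 44} + 15 = \frac{1}{-4224} + 15 = - \frac{1}{4224} + 15 = \frac{63359}{4224}$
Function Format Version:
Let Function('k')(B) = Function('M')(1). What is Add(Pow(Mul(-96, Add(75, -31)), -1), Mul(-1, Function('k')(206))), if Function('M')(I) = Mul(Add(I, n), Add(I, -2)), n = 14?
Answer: Rational(63359, 4224) ≈ 15.000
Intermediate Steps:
Function('M')(I) = Mul(Add(-2, I), Add(14, I)) (Function('M')(I) = Mul(Add(I, 14), Add(I, -2)) = Mul(Add(14, I), Add(-2, I)) = Mul(Add(-2, I), Add(14, I)))
Function('k')(B) = -15 (Function('k')(B) = Add(-28, Pow(1, 2), Mul(12, 1)) = Add(-28, 1, 12) = -15)
Add(Pow(Mul(-96, Add(75, -31)), -1), Mul(-1, Function('k')(206))) = Add(Pow(Mul(-96, Add(75, -31)), -1), Mul(-1, -15)) = Add(Pow(Mul(-96, 44), -1), 15) = Add(Pow(-4224, -1), 15) = Add(Rational(-1, 4224), 15) = Rational(63359, 4224)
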